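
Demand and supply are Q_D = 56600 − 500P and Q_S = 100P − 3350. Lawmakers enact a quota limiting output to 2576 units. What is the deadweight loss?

99177.87

In inverse form: demand P = 113.2 − 0.002Q, supply P = 33.5 + 0.01Q.
Competitive equilibrium: 113.2 − 0.002Q = 33.5 + 0.01Q → Q* = 6641.6667, P* = 99.9167.
At Q = 2576: demand price = 113.2 − 0.002·2576 = 108.048; supply price = 33.5 + 0.01·2576 = 59.26.
ΔQ = 6641.6667 − 2576 = 4065.6667; wedge = 108.048 − 59.26 = 48.788.
The triangle = ½ × 4065.6667 × 48.788 = 99177.87.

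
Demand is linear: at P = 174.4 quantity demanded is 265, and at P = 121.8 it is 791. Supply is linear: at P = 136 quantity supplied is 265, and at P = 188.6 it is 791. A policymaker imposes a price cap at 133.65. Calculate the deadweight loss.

Demand slope = (121.8 − 174.4)/(791 − 265) = −0.1, so P = 200.9 − 0.1Q.
Supply slope = (188.6 − 136)/(791 − 265) = 0.1, so P = 109.5 + 0.1Q.
Competitive equilibrium: 200.9 − 0.1Q = 109.5 + 0.1Q → Q* = 457, P* = 155.2.
At the ceiling P = 133.65, quantity supplied = (133.65 − 109.5)/0.1 = 241.5.
Willingness to pay at Q' = 241.5: 200.9 − 0.1·241.5 = 176.75.
ΔQ = 457 − 241.5 = 215.5; wedge = 176.75 − 133.65 = 43.1.
DWL = ½ × 215.5 × 43.1 = 4644.025.

4644.025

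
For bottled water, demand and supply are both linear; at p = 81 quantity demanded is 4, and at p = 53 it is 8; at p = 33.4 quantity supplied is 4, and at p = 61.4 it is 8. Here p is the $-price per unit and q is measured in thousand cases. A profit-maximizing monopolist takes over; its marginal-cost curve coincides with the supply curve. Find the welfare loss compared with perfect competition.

$42.59 thousand

Demand slope = (53 − 81)/(8 − 4) = −7, so p = 109 − 7q.
Supply slope = (61.4 − 33.4)/(8 − 4) = 7, so p = 5.4 + 7q.
Competitive equilibrium: 109 − 7q = 5.4 + 7q → q* = 7.4, p* = 57.2.
Marginal revenue: MR = 109 − 14q. Set MR = MC: 109 − 14q = 5.4 + 7q → q_m = 4.9333.
Price p_m = 109 − 7·4.9333 = 74.4669; MC(q_m) = 5.4 + 7·4.9333 = 39.9331.
Competitive q* = 7.4, so Δq = 2.4667; wedge = 74.4669 − 39.9331 = 34.5338.
Welfare loss = ½ × 2.4667 × 34.5338 = $42.59 thousand.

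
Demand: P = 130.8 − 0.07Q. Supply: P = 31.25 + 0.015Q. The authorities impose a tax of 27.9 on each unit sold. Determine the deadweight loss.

Competitive equilibrium: 130.8 − 0.07Q = 31.25 + 0.015Q → Q* = 1171.1765, P* = 48.8176.
With the tax, the buyer price exceeds the seller price by 27.9: (130.8 − 0.07Q) − (31.25 + 0.015Q) = 27.9 → Q' = 842.9412.
ΔQ = 1171.1765 − 842.9412 = 328.2353; the wedge equals the tax, 27.9.
DWL = ½ × 328.2353 × 27.9 = 4578.88.

4578.88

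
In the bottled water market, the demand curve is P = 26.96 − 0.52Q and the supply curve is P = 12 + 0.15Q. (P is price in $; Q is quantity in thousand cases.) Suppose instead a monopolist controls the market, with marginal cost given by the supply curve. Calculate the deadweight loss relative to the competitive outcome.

$31.89 thousand

Competitive equilibrium: 26.96 − 0.52Q = 12 + 0.15Q → Q* = 22.3284, P* = 15.3493.
Marginal revenue: MR = 26.96 − 1.04Q. Set MR = MC: 26.96 − 1.04Q = 12 + 0.15Q → Q_m = 12.5714.
Price P_m = 26.96 − 0.52·12.5714 = 20.4229; MC(Q_m) = 12 + 0.15·12.5714 = 13.8857.
Competitive Q* = 22.3284, so ΔQ = 9.757; wedge = 20.4229 − 13.8857 = 6.5372.
Welfare loss = ½ × 9.757 × 6.5372 = $31.89 thousand.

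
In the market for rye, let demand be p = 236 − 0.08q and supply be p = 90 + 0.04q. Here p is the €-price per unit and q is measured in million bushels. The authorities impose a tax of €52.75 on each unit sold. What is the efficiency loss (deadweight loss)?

Competitive equilibrium: 236 − 0.08q = 90 + 0.04q → q* = 1216.6667, p* = 138.6667.
With the tax, the buyer price exceeds the seller price by 52.75: (236 − 0.08q) − (90 + 0.04q) = 52.75 → q' = 777.0833.
Δq = 1216.6667 − 777.0833 = 439.5834; the wedge equals the tax, 52.75.
Deadweight loss = ½ × 439.5834 × 52.75 = €11594.01 million.

€11594.01 million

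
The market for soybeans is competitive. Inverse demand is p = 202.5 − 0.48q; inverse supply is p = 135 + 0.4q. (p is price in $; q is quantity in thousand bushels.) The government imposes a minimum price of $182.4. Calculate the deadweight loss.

$533.76 thousand

Competitive equilibrium: 202.5 − 0.48q = 135 + 0.4q → q* = 76.7045, p* = 165.6818.
At the floor p = 182.4, quantity demanded = (202.5 − 182.4)/0.48 = 41.875.
Sellers' marginal cost at q' = 41.875: 135 + 0.4·41.875 = 151.75.
Δq = 76.7045 − 41.875 = 34.8295; wedge = 182.4 − 151.75 = 30.65.
DWL = ½ × 34.8295 × 30.65 = $533.76 thousand.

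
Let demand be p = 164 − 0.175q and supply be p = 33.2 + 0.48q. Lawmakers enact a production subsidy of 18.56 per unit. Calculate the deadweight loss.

262.96

Competitive equilibrium: 164 − 0.175q = 33.2 + 0.48q → q* = 199.6947, p* = 129.0534.
The subsidy lowers effective supply by 18.56: p = 14.64 + 0.48q.
New quantity: 164 − 0.175q = 14.64 + 0.48q → q' = 228.0305.
Overproduction Δq = 228.0305 − 199.6947 = 28.3358; wedge = subsidy = 18.56.
DWL = ½ × 28.3358 × 18.56 = 262.96.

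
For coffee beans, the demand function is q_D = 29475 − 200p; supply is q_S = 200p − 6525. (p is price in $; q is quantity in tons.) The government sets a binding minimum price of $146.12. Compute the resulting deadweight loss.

In inverse form: demand p = 147.375 − 0.005q, supply p = 32.625 + 0.005q.
Competitive equilibrium: 147.375 − 0.005q = 32.625 + 0.005q → q* = 11475, p* = 90.
At the floor p = 146.12, quantity demanded = (147.375 − 146.12)/0.005 = 251.
Sellers' marginal cost at q' = 251: 32.625 + 0.005·251 = 33.88.
Δq = 11475 − 251 = 11224; wedge = 146.12 − 33.88 = 112.24.
DWL = ½ × 11224 × 112.24 = $629890.88.

$629890.88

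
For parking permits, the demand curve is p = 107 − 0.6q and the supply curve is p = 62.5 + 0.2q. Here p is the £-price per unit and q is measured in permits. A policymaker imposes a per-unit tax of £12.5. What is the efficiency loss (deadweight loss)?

£97.66

Competitive equilibrium: 107 − 0.6q = 62.5 + 0.2q → q* = 55.625, p* = 73.625.
With the tax, the buyer price exceeds the seller price by 12.5: (107 − 0.6q) − (62.5 + 0.2q) = 12.5 → q' = 40.
Δq = 55.625 − 40 = 15.625; the wedge equals the tax, 12.5.
The triangle = ½ × 15.625 × 12.5 = £97.66.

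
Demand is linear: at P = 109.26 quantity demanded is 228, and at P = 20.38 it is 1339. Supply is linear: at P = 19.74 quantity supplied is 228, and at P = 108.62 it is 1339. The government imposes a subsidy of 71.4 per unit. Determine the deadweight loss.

15931.125

Demand slope = (20.38 − 109.26)/(1339 − 228) = −0.08, so P = 127.5 − 0.08Q.
Supply slope = (108.62 − 19.74)/(1339 − 228) = 0.08, so P = 1.5 + 0.08Q.
Competitive equilibrium: 127.5 − 0.08Q = 1.5 + 0.08Q → Q* = 787.5, P* = 64.5.
The subsidy lowers effective supply by 71.4: P = 0.08Q − 69.9.
New quantity: 127.5 − 0.08Q = 0.08Q − 69.9 → Q' = 1233.75.
Overproduction ΔQ = 1233.75 − 787.5 = 446.25; wedge = subsidy = 71.4.
Deadweight loss = ½ × 446.25 × 71.4 = 15931.125.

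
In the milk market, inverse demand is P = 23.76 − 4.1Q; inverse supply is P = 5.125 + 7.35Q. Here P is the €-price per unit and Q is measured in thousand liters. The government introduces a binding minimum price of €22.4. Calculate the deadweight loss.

€9.61 thousand

Competitive equilibrium: 23.76 − 4.1Q = 5.125 + 7.35Q → Q* = 1.6275, P* = 17.0872.
At the floor P = 22.4, quantity demanded = (23.76 − 22.4)/4.1 = 0.3317.
Sellers' marginal cost at Q' = 0.3317: 5.125 + 7.35·0.3317 = 7.563.
ΔQ = 1.6275 − 0.3317 = 1.2958; wedge = 22.4 − 7.563 = 14.837.
Deadweight loss = ½ × 1.2958 × 14.837 = €9.61 thousand.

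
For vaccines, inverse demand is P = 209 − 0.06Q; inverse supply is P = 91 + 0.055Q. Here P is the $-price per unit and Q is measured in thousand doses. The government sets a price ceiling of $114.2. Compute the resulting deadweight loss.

$20995.59 thousand

Competitive equilibrium: 209 − 0.06Q = 91 + 0.055Q → Q* = 1026.087, P* = 147.4348.
At the ceiling P = 114.2, quantity supplied = (114.2 − 91)/0.055 = 421.8182.
Willingness to pay at Q' = 421.8182: 209 − 0.06·421.8182 = 183.6909.
ΔQ = 1026.087 − 421.8182 = 604.2688; wedge = 183.6909 − 114.2 = 69.4909.
The triangle = ½ × 604.2688 × 69.4909 = $20995.59 thousand.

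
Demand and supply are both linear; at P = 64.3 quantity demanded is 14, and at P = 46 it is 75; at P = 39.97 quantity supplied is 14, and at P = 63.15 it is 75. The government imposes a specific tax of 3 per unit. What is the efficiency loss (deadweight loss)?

Demand slope = (46 − 64.3)/(75 − 14) = −0.3, so P = 68.5 − 0.3Q.
Supply slope = (63.15 − 39.97)/(75 − 14) = 0.38, so P = 34.65 + 0.38Q.
Competitive equilibrium: 68.5 − 0.3Q = 34.65 + 0.38Q → Q* = 49.7794, P* = 53.5662.
With the tax, the buyer price exceeds the seller price by 3: (68.5 − 0.3Q) − (34.65 + 0.38Q) = 3 → Q' = 45.3676.
ΔQ = 49.7794 − 45.3676 = 4.4118; the wedge equals the tax, 3.
Welfare loss = ½ × 4.4118 × 3 = 6.62.

6.62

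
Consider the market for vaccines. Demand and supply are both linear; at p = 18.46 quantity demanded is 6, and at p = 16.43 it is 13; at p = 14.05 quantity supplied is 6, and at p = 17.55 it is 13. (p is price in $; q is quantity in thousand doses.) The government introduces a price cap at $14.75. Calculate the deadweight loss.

Demand slope = (16.43 − 18.46)/(13 − 6) = −0.29, so p = 20.2 − 0.29q.
Supply slope = (17.55 − 14.05)/(13 − 6) = 0.5, so p = 11.05 + 0.5q.
Competitive equilibrium: 20.2 − 0.29q = 11.05 + 0.5q → q* = 11.5823, p* = 16.8411.
At the ceiling p = 14.75, quantity supplied = (14.75 − 11.05)/0.5 = 7.4.
Willingness to pay at q' = 7.4: 20.2 − 0.29·7.4 = 18.054.
Δq = 11.5823 − 7.4 = 4.1823; wedge = 18.054 − 14.75 = 3.304.
The triangle = ½ × 4.1823 × 3.304 = $6.91 thousand.

$6.91 thousand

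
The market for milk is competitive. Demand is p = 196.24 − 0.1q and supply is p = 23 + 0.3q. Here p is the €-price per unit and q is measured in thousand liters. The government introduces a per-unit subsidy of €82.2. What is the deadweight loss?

€8446.05 thousand

Competitive equilibrium: 196.24 − 0.1q = 23 + 0.3q → q* = 433.1, p* = 152.93.
The subsidy lowers effective supply by 82.2: p = 0.3q − 59.2.
New quantity: 196.24 − 0.1q = 0.3q − 59.2 → q' = 638.6.
Overproduction Δq = 638.6 − 433.1 = 205.5; wedge = subsidy = 82.2.
The triangle = ½ × 205.5 × 82.2 = €8446.05 thousand.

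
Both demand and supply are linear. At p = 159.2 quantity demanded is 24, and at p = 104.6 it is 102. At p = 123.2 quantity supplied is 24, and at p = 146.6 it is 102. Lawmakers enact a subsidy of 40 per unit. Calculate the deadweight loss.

800

Demand slope = (104.6 − 159.2)/(102 − 24) = −0.7, so p = 176 − 0.7q.
Supply slope = (146.6 − 123.2)/(102 − 24) = 0.3, so p = 116 + 0.3q.
Competitive equilibrium: 176 − 0.7q = 116 + 0.3q → q* = 60, p* = 134.
The subsidy lowers effective supply by 40: p = 76 + 0.3q.
New quantity: 176 − 0.7q = 76 + 0.3q → q' = 100.
Overproduction Δq = 100 − 60 = 40; wedge = subsidy = 40.
The triangle = ½ × 40 × 40 = 800.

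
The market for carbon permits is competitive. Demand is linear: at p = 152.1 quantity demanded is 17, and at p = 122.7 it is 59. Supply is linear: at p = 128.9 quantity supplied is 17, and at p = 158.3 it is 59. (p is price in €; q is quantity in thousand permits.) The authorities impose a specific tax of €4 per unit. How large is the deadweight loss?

Demand slope = (122.7 − 152.1)/(59 − 17) = −0.7, so p = 164 − 0.7q.
Supply slope = (158.3 − 128.9)/(59 − 17) = 0.7, so p = 117 + 0.7q.
Competitive equilibrium: 164 − 0.7q = 117 + 0.7q → q* = 33.5714, p* = 140.5.
With the tax, the buyer price exceeds the seller price by 4: (164 − 0.7q) − (117 + 0.7q) = 4 → q' = 30.7143.
Δq = 33.5714 − 30.7143 = 2.8571; the wedge equals the tax, 4.
Welfare loss = ½ × 2.8571 × 4 = €5.71 thousand.

€5.71 thousand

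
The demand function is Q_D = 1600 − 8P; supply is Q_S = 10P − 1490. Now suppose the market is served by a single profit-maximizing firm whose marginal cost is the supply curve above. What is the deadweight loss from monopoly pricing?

737.24

In inverse form: demand P = 200 − 0.125Q, supply P = 149 + 0.1Q.
Competitive equilibrium: 200 − 0.125Q = 149 + 0.1Q → Q* = 226.66667, P* = 171.66667.
Marginal revenue: MR = 200 − 0.25Q. Set MR = MC: 200 − 0.25Q = 149 + 0.1Q → Q_m = 145.71429.
Price P_m = 200 − 0.125·145.71429 = 181.78571; MC(Q_m) = 149 + 0.1·145.71429 = 163.57143.
Competitive Q* = 226.66667, so ΔQ = 80.95238; wedge = 181.78571 − 163.57143 = 18.21428.
The triangle = ½ × 80.95238 × 18.21428 = 737.24.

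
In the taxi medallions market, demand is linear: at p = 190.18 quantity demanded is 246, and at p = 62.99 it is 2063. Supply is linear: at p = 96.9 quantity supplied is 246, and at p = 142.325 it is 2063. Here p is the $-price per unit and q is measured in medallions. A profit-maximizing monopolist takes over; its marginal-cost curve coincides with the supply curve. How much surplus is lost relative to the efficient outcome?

Demand slope = (62.99 − 190.18)/(2063 − 246) = −0.07, so p = 207.4 − 0.07q.
Supply slope = (142.325 − 96.9)/(2063 − 246) = 0.025, so p = 90.75 + 0.025q.
Competitive equilibrium: 207.4 − 0.07q = 90.75 + 0.025q → q* = 1227.8947, p* = 121.4474.
Marginal revenue: MR = 207.4 − 0.14q. Set MR = MC: 207.4 − 0.14q = 90.75 + 0.025q → q_m = 706.9697.
Price p_m = 207.4 − 0.07·706.9697 = 157.9121; MC(q_m) = 90.75 + 0.025·706.9697 = 108.4242.
Competitive q* = 1227.8947, so Δq = 520.925; wedge = 157.9121 − 108.4242 = 49.4879.
The triangle = ½ × 520.925 × 49.4879 = $12889.74.

$12889.74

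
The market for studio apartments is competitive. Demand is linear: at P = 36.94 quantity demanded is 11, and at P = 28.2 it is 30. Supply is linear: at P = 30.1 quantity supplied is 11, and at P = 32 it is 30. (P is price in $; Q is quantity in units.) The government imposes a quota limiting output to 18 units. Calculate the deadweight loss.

Demand slope = (28.2 − 36.94)/(30 − 11) = −0.46, so P = 42 − 0.46Q.
Supply slope = (32 − 30.1)/(30 − 11) = 0.1, so P = 29 + 0.1Q.
Competitive equilibrium: 42 − 0.46Q = 29 + 0.1Q → Q* = 23.2143, P* = 31.3214.
At Q = 18: demand price = 42 − 0.46·18 = 33.72; supply price = 29 + 0.1·18 = 30.8.
ΔQ = 23.2143 − 18 = 5.2143; wedge = 33.72 − 30.8 = 2.92.
The triangle = ½ × 5.2143 × 2.92 = $7.61.

$7.61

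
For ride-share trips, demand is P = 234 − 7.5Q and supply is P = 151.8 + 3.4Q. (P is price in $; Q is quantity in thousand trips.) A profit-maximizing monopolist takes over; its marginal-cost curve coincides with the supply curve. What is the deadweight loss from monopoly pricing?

$51.50 thousand

Competitive equilibrium: 234 − 7.5Q = 151.8 + 3.4Q → Q* = 7.5413, P* = 177.4404.
Marginal revenue: MR = 234 − 15Q. Set MR = MC: 234 − 15Q = 151.8 + 3.4Q → Q_m = 4.4674.
Price P_m = 234 − 7.5·4.4674 = 200.4945; MC(Q_m) = 151.8 + 3.4·4.4674 = 166.9892.
Competitive Q* = 7.5413, so ΔQ = 3.0739; wedge = 200.4945 − 166.9892 = 33.5053.
DWL = ½ × 3.0739 × 33.5053 = $51.50 thousand.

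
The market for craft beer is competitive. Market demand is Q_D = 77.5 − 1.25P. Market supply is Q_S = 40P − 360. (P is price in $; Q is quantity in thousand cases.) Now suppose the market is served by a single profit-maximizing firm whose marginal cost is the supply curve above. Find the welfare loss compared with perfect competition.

In inverse form: demand P = 62 − 0.8Q, supply P = 9 + 0.025Q.
Competitive equilibrium: 62 − 0.8Q = 9 + 0.025Q → Q* = 64.2424, P* = 10.6061.
Marginal revenue: MR = 62 − 1.6Q. Set MR = MC: 62 − 1.6Q = 9 + 0.025Q → Q_m = 32.6154.
Price P_m = 62 − 0.8·32.6154 = 35.9077; MC(Q_m) = 9 + 0.025·32.6154 = 9.8154.
Competitive Q* = 64.2424, so ΔQ = 31.627; wedge = 35.9077 − 9.8154 = 26.0923.
The triangle = ½ × 31.627 × 26.0923 = $412.61 thousand.

$412.61 thousand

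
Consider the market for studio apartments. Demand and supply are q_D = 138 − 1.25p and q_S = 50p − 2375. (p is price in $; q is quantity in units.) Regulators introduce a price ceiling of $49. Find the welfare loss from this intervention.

$1.20

In inverse form: demand p = 110.4 − 0.8q, supply p = 47.5 + 0.02q.
Competitive equilibrium: 110.4 − 0.8q = 47.5 + 0.02q → q* = 76.7073, p* = 49.0341.
At the ceiling p = 49, quantity supplied = (49 − 47.5)/0.02 = 75.
Willingness to pay at q' = 75: 110.4 − 0.8·75 = 50.4.
Δq = 76.7073 − 75 = 1.7073; wedge = 50.4 − 49 = 1.4.
DWL = ½ × 1.7073 × 1.4 = $1.20.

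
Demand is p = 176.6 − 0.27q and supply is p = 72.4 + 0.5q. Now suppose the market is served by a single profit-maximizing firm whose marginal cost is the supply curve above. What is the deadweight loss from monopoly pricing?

Competitive equilibrium: 176.6 − 0.27q = 72.4 + 0.5q → q* = 135.3247, p* = 140.0623.
Marginal revenue: MR = 176.6 − 0.54q. Set MR = MC: 176.6 − 0.54q = 72.4 + 0.5q → q_m = 100.1923.
Price p_m = 176.6 − 0.27·100.1923 = 149.5481; MC(q_m) = 72.4 + 0.5·100.1923 = 122.4962.
Competitive q* = 135.3247, so Δq = 35.1324; wedge = 149.5481 − 122.4962 = 27.0519.
DWL = ½ × 35.1324 × 27.0519 = 475.20.

475.20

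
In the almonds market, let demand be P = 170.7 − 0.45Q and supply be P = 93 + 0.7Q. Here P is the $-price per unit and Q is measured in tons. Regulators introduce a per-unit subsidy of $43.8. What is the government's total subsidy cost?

Competitive equilibrium: 170.7 − 0.45Q = 93 + 0.7Q → Q* = 67.5652, P* = 140.2957.
The subsidy lowers effective supply by 43.8: P = 49.2 + 0.7Q.
New quantity: 170.7 − 0.45Q = 49.2 + 0.7Q → Q' = 105.6522.
Total subsidy cost = 43.8 × 105.6522 = $4627.57.

$4627.57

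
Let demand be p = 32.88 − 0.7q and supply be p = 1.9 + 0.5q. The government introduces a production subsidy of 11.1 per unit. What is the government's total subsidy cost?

389.24

Competitive equilibrium: 32.88 − 0.7q = 1.9 + 0.5q → q* = 25.8167, p* = 14.8083.
The subsidy lowers effective supply by 11.1: p = 0.5q − 9.2.
New quantity: 32.88 − 0.7q = 0.5q − 9.2 → q' = 35.0667.
Total subsidy cost = 11.1 × 35.0667 = 389.24.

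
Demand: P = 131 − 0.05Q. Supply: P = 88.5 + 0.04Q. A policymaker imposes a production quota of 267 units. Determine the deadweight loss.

Competitive equilibrium: 131 − 0.05Q = 88.5 + 0.04Q → Q* = 472.2222, P* = 107.3889.
At Q = 267: demand price = 131 − 0.05·267 = 117.65; supply price = 88.5 + 0.04·267 = 99.18.
ΔQ = 472.2222 − 267 = 205.2222; wedge = 117.65 − 99.18 = 18.47.
The triangle = ½ × 205.2222 × 18.47 = 1895.23.

1895.23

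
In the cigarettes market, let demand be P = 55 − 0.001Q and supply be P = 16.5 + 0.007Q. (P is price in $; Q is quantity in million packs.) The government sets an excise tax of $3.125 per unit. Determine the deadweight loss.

$610.35 million

Competitive equilibrium: 55 − 0.001Q = 16.5 + 0.007Q → Q* = 4812.5, P* = 50.1875.
With the tax, the buyer price exceeds the seller price by 3.125: (55 − 0.001Q) − (16.5 + 0.007Q) = 3.125 → Q' = 4421.875.
ΔQ = 4812.5 − 4421.875 = 390.625; the wedge equals the tax, 3.125.
DWL = ½ × 390.625 × 3.125 = $610.35 million.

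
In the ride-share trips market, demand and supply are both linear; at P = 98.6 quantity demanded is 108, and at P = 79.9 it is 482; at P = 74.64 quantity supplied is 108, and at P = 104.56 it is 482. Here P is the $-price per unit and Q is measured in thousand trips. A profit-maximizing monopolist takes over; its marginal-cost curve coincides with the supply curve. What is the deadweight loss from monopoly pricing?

Demand slope = (79.9 − 98.6)/(482 − 108) = −0.05, so P = 104 − 0.05Q.
Supply slope = (104.56 − 74.64)/(482 − 108) = 0.08, so P = 66 + 0.08Q.
Competitive equilibrium: 104 − 0.05Q = 66 + 0.08Q → Q* = 292.3077, P* = 89.3846.
Marginal revenue: MR = 104 − 0.1Q. Set MR = MC: 104 − 0.1Q = 66 + 0.08Q → Q_m = 211.1111.
Price P_m = 104 − 0.05·211.1111 = 93.4444; MC(Q_m) = 66 + 0.08·211.1111 = 82.8889.
Competitive Q* = 292.3077, so ΔQ = 81.1966; wedge = 93.4444 − 82.8889 = 10.5555.
DWL = ½ × 81.1966 × 10.5555 = $428.54 thousand.

$428.54 thousand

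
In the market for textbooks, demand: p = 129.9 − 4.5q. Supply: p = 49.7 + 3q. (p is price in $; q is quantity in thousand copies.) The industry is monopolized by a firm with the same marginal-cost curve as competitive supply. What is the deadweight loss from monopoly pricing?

$60.30 thousand

Competitive equilibrium: 129.9 − 4.5q = 49.7 + 3q → q* = 10.6933, p* = 81.78.
Marginal revenue: MR = 129.9 − 9q. Set MR = MC: 129.9 − 9q = 49.7 + 3q → q_m = 6.6833.
Price p_m = 129.9 − 4.5·6.6833 = 99.8252; MC(q_m) = 49.7 + 3·6.6833 = 69.7499.
Competitive q* = 10.6933, so Δq = 4.01; wedge = 99.8252 − 69.7499 = 30.0753.
The triangle = ½ × 4.01 × 30.0753 = $60.30 thousand.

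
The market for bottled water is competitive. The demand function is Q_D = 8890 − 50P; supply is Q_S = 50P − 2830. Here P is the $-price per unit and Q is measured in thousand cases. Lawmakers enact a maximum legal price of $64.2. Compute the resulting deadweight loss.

In inverse form: demand P = 177.8 − 0.02Q, supply P = 56.6 + 0.02Q.
Competitive equilibrium: 177.8 − 0.02Q = 56.6 + 0.02Q → Q* = 3030, P* = 117.2.
At the ceiling P = 64.2, quantity supplied = (64.2 − 56.6)/0.02 = 380.
Willingness to pay at Q' = 380: 177.8 − 0.02·380 = 170.2.
ΔQ = 3030 − 380 = 2650; wedge = 170.2 − 64.2 = 106.
The triangle = ½ × 2650 × 106 = $140450 thousand.

$140450 thousand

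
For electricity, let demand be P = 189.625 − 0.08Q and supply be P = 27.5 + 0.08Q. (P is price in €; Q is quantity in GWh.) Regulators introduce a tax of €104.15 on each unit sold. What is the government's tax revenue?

€37738.10

Competitive equilibrium: 189.625 − 0.08Q = 27.5 + 0.08Q → Q* = 1013.28125, P* = 108.5625.
With the tax, the buyer price exceeds the seller price by 104.15: (189.625 − 0.08Q) − (27.5 + 0.08Q) = 104.15 → Q' = 362.34375.
Tax revenue = 104.15 × 362.34375 = €37738.10.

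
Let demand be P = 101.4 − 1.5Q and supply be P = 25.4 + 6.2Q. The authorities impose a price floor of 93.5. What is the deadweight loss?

81.59

Competitive equilibrium: 101.4 − 1.5Q = 25.4 + 6.2Q → Q* = 9.8701, P* = 86.5948.
At the floor P = 93.5, quantity demanded = (101.4 − 93.5)/1.5 = 5.2667.
Sellers' marginal cost at Q' = 5.2667: 25.4 + 6.2·5.2667 = 58.0535.
ΔQ = 9.8701 − 5.2667 = 4.6034; wedge = 93.5 − 58.0535 = 35.4465.
Welfare loss = ½ × 4.6034 × 35.4465 = 81.59.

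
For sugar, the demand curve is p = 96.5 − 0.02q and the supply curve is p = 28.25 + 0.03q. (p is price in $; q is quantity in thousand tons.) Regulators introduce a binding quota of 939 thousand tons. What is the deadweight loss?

$4536.90 thousand

Competitive equilibrium: 96.5 − 0.02q = 28.25 + 0.03q → q* = 1365, p* = 69.2.
At q = 939: demand price = 96.5 − 0.02·939 = 77.72; supply price = 28.25 + 0.03·939 = 56.42.
Δq = 1365 − 939 = 426; wedge = 77.72 − 56.42 = 21.3.
The triangle = ½ × 426 × 21.3 = $4536.90 thousand.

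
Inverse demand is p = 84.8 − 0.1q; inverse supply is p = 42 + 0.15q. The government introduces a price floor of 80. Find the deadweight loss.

1897.28

Competitive equilibrium: 84.8 − 0.1q = 42 + 0.15q → q* = 171.2, p* = 67.68.
At the floor p = 80, quantity demanded = (84.8 − 80)/0.1 = 48.
Sellers' marginal cost at q' = 48: 42 + 0.15·48 = 49.2.
Δq = 171.2 − 48 = 123.2; wedge = 80 − 49.2 = 30.8.
Deadweight loss = ½ × 123.2 × 30.8 = 1897.28.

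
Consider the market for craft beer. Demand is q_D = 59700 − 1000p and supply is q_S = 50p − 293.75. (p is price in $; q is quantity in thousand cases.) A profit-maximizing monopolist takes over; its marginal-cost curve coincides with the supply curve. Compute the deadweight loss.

$142.52 thousand

In inverse form: demand p = 59.7 − 0.001q, supply p = 5.875 + 0.02q.
Competitive equilibrium: 59.7 − 0.001q = 5.875 + 0.02q → q* = 2563.0952, p* = 57.1369.
Marginal revenue: MR = 59.7 − 0.002q. Set MR = MC: 59.7 − 0.002q = 5.875 + 0.02q → q_m = 2446.5909.
Price p_m = 59.7 − 0.001·2446.5909 = 57.2534; MC(q_m) = 5.875 + 0.02·2446.5909 = 54.8068.
Competitive q* = 2563.0952, so Δq = 116.5043; wedge = 57.2534 − 54.8068 = 2.4466.
Deadweight loss = ½ × 116.5043 × 2.4466 = $142.52 thousand.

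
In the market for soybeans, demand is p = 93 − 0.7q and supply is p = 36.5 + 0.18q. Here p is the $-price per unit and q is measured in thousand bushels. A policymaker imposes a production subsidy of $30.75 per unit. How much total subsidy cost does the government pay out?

Competitive equilibrium: 93 − 0.7q = 36.5 + 0.18q → q* = 64.2045, p* = 48.0568.
The subsidy lowers effective supply by 30.75: p = 5.75 + 0.18q.
New quantity: 93 − 0.7q = 5.75 + 0.18q → q' = 99.1477.
Total subsidy cost = 30.75 × 99.1477 = $3048.79 thousand.

$3048.79 thousand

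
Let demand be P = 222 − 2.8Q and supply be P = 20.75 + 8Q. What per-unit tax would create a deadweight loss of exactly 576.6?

111.6

Competitive equilibrium: 222 − 2.8Q = 20.75 + 8Q → Q* = 18.6343, P* = 169.8241.
A tax t gives ΔQ = t/10.8 and wedge t, so DWL = t²/21.6.
t²/21.6 = 576.6 → t² = 12454.56 → t = 111.6.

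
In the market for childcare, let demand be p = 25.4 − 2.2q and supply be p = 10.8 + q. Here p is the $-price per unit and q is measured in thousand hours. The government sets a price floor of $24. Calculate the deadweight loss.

$24.66 thousand

Competitive equilibrium: 25.4 − 2.2q = 10.8 + q → q* = 4.5625, p* = 15.3625.
At the floor p = 24, quantity demanded = (25.4 − 24)/2.2 = 0.6364.
Sellers' marginal cost at q' = 0.6364: 10.8 + 1·0.6364 = 11.4364.
Δq = 4.5625 − 0.6364 = 3.9261; wedge = 24 − 11.4364 = 12.5636.
The triangle = ½ × 3.9261 × 12.5636 = $24.66 thousand.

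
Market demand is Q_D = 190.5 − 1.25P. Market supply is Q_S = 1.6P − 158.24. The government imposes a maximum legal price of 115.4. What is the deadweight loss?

88.48

In inverse form: demand P = 152.4 − 0.8Q, supply P = 98.9 + 0.625Q.
Competitive equilibrium: 152.4 − 0.8Q = 98.9 + 0.625Q → Q* = 37.5439, P* = 122.3649.
At the ceiling P = 115.4, quantity supplied = (115.4 − 98.9)/0.625 = 26.4.
Willingness to pay at Q' = 26.4: 152.4 − 0.8·26.4 = 131.28.
ΔQ = 37.5439 − 26.4 = 11.1439; wedge = 131.28 − 115.4 = 15.88.
Deadweight loss = ½ × 11.1439 × 15.88 = 88.48.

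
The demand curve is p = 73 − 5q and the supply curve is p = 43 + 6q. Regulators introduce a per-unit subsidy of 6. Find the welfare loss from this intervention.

1.64

Competitive equilibrium: 73 − 5q = 43 + 6q → q* = 2.7273, p* = 59.3636.
The subsidy lowers effective supply by 6: p = 37 + 6q.
New quantity: 73 − 5q = 37 + 6q → q' = 3.2727.
Overproduction Δq = 3.2727 − 2.7273 = 0.5454; wedge = subsidy = 6.
Welfare loss = ½ × 0.5454 × 6 = 1.64.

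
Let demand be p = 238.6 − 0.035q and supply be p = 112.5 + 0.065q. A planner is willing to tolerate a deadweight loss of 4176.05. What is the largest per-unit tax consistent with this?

Competitive equilibrium: 238.6 − 0.035q = 112.5 + 0.065q → q* = 1261, p* = 194.465.
A tax t gives Δq = t/0.1 and wedge t, so DWL = t²/0.2.
t²/0.2 = 4176.05 → t² = 835.21 → t = 28.9.

28.9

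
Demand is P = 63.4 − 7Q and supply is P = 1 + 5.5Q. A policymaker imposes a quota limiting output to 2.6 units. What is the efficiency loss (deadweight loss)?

35.76

Competitive equilibrium: 63.4 − 7Q = 1 + 5.5Q → Q* = 4.992, P* = 28.456.
At Q = 2.6: demand price = 63.4 − 7·2.6 = 45.2; supply price = 1 + 5.5·2.6 = 15.3.
ΔQ = 4.992 − 2.6 = 2.392; wedge = 45.2 − 15.3 = 29.9.
Welfare loss = ½ × 2.392 × 29.9 = 35.76.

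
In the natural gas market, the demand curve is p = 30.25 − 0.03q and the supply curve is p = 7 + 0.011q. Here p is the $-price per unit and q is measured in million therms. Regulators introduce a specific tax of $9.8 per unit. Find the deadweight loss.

Competitive equilibrium: 30.25 − 0.03q = 7 + 0.011q → q* = 567.0732, p* = 13.2378.
With the tax, the buyer price exceeds the seller price by 9.8: (30.25 − 0.03q) − (7 + 0.011q) = 9.8 → q' = 328.0488.
Δq = 567.0732 − 328.0488 = 239.0244; the wedge equals the tax, 9.8.
The triangle = ½ × 239.0244 × 9.8 = $1171.22 million.

$1171.22 million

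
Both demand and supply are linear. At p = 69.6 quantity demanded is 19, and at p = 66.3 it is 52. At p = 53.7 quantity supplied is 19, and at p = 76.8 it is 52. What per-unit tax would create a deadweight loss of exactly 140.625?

15

Demand slope = (66.3 − 69.6)/(52 − 19) = −0.1, so p = 71.5 − 0.1q.
Supply slope = (76.8 − 53.7)/(52 − 19) = 0.7, so p = 40.4 + 0.7q.
Competitive equilibrium: 71.5 − 0.1q = 40.4 + 0.7q → q* = 38.875, p* = 67.6125.
A tax t gives Δq = t/0.8 and wedge t, so DWL = t²/1.6.
t²/1.6 = 140.625 → t² = 225 → t = 15.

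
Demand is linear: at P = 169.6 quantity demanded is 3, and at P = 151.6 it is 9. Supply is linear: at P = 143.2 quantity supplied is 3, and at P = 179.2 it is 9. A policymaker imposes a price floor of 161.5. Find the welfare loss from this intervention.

0.245

Demand slope = (151.6 − 169.6)/(9 − 3) = −3, so P = 178.6 − 3Q.
Supply slope = (179.2 − 143.2)/(9 − 3) = 6, so P = 125.2 + 6Q.
Competitive equilibrium: 178.6 − 3Q = 125.2 + 6Q → Q* = 5.9333, P* = 160.8.
At the floor P = 161.5, quantity demanded = (178.6 − 161.5)/3 = 5.7.
Sellers' marginal cost at Q' = 5.7: 125.2 + 6·5.7 = 159.4.
ΔQ = 5.9333 − 5.7 = 0.2333; wedge = 161.5 − 159.4 = 2.1.
Deadweight loss = ½ × 0.2333 × 2.1 = 0.245.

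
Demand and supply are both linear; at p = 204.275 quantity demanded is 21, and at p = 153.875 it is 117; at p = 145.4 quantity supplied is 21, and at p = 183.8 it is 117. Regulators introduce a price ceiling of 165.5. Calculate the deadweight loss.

83.03

Demand slope = (153.875 − 204.275)/(117 − 21) = −0.525, so p = 215.3 − 0.525q.
Supply slope = (183.8 − 145.4)/(117 − 21) = 0.4, so p = 137 + 0.4q.
Competitive equilibrium: 215.3 − 0.525q = 137 + 0.4q → q* = 84.6486, p* = 170.8595.
At the ceiling p = 165.5, quantity supplied = (165.5 − 137)/0.4 = 71.25.
Willingness to pay at q' = 71.25: 215.3 − 0.525·71.25 = 177.8938.
Δq = 84.6486 − 71.25 = 13.3986; wedge = 177.8938 − 165.5 = 12.3938.
Deadweight loss = ½ × 13.3986 × 12.3938 = 83.03.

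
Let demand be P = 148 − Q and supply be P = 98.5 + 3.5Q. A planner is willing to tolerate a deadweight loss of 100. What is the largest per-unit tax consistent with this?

30

Competitive equilibrium: 148 − Q = 98.5 + 3.5Q → Q* = 11, P* = 137.
A tax t gives ΔQ = t/4.5 and wedge t, so DWL = t²/9.
t²/9 = 100 → t² = 900 → t = 30.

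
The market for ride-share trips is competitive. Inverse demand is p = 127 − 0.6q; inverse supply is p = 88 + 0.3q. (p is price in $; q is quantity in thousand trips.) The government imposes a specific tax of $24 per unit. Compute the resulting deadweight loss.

$320 thousand

Competitive equilibrium: 127 − 0.6q = 88 + 0.3q → q* = 43.3333, p* = 101.
With the tax, the buyer price exceeds the seller price by 24: (127 − 0.6q) − (88 + 0.3q) = 24 → q' = 16.6667.
Δq = 43.3333 − 16.6667 = 26.6666; the wedge equals the tax, 24.
DWL = ½ × 26.6666 × 24 = $320 thousand.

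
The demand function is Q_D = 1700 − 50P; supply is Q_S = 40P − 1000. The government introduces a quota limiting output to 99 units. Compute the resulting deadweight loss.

229.52

In inverse form: demand P = 34 − 0.02Q, supply P = 25 + 0.025Q.
Competitive equilibrium: 34 − 0.02Q = 25 + 0.025Q → Q* = 200, P* = 30.
At Q = 99: demand price = 34 − 0.02·99 = 32.02; supply price = 25 + 0.025·99 = 27.475.
ΔQ = 200 − 99 = 101; wedge = 32.02 − 27.475 = 4.545.
Welfare loss = ½ × 101 × 4.545 = 229.52.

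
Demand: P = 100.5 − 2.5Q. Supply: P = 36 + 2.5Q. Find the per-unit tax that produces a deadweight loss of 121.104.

Competitive equilibrium: 100.5 − 2.5Q = 36 + 2.5Q → Q* = 12.9, P* = 68.25.
A tax t gives ΔQ = t/5 and wedge t, so DWL = t²/10.
t²/10 = 121.104 → t² = 1211.04 → t = 34.8.

34.8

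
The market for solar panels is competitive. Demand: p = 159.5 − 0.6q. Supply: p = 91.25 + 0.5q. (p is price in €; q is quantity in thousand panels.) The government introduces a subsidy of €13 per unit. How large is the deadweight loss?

€76.82 thousand

Competitive equilibrium: 159.5 − 0.6q = 91.25 + 0.5q → q* = 62.0455, p* = 122.2727.
The subsidy lowers effective supply by 13: p = 78.25 + 0.5q.
New quantity: 159.5 − 0.6q = 78.25 + 0.5q → q' = 73.8636.
Overproduction Δq = 73.8636 − 62.0455 = 11.8181; wedge = subsidy = 13.
DWL = ½ × 11.8181 × 13 = €76.82 thousand.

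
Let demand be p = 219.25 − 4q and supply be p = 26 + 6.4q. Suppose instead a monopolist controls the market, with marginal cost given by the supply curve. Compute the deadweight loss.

138.54

Competitive equilibrium: 219.25 − 4q = 26 + 6.4q → q* = 18.5817, p* = 144.9231.
Marginal revenue: MR = 219.25 − 8q. Set MR = MC: 219.25 − 8q = 26 + 6.4q → q_m = 13.4201.
Price p_m = 219.25 − 4·13.4201 = 165.5696; MC(q_m) = 26 + 6.4·13.4201 = 111.8886.
Competitive q* = 18.5817, so Δq = 5.1616; wedge = 165.5696 − 111.8886 = 53.681.
Welfare loss = ½ × 5.1616 × 53.681 = 138.54.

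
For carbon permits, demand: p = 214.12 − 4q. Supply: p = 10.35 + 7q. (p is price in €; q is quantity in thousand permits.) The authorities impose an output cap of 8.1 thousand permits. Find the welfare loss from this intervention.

Competitive equilibrium: 214.12 − 4q = 10.35 + 7q → q* = 18.5245, p* = 140.0218.
At q = 8.1: demand price = 214.12 − 4·8.1 = 181.72; supply price = 10.35 + 7·8.1 = 67.05.
Δq = 18.5245 − 8.1 = 10.4245; wedge = 181.72 − 67.05 = 114.67.
Welfare loss = ½ × 10.4245 × 114.67 = €597.69 thousand.

€597.69 thousand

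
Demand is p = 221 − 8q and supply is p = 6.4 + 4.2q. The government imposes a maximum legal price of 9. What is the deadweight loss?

Competitive equilibrium: 221 − 8q = 6.4 + 4.2q → q* = 17.59016, p* = 80.27869.
At the ceiling p = 9, quantity supplied = (9 − 6.4)/4.2 = 0.61905.
Willingness to pay at q' = 0.61905: 221 − 8·0.61905 = 216.0476.
Δq = 17.59016 − 0.61905 = 16.97111; wedge = 216.0476 − 9 = 207.0476.
DWL = ½ × 16.97111 × 207.0476 = 1756.91.

1756.91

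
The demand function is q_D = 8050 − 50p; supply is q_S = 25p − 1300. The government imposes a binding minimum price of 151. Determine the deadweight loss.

52008.33

In inverse form: demand p = 161 − 0.02q, supply p = 52 + 0.04q.
Competitive equilibrium: 161 − 0.02q = 52 + 0.04q → q* = 1816.6667, p* = 124.6667.
At the floor p = 151, quantity demanded = (161 − 151)/0.02 = 500.
Sellers' marginal cost at q' = 500: 52 + 0.04·500 = 72.
Δq = 1816.6667 − 500 = 1316.6667; wedge = 151 − 72 = 79.
The triangle = ½ × 1316.6667 × 79 = 52008.33.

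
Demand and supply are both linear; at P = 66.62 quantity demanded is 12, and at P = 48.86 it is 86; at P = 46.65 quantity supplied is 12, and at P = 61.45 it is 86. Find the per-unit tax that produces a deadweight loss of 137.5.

Demand slope = (48.86 − 66.62)/(86 − 12) = −0.24, so P = 69.5 − 0.24Q.
Supply slope = (61.45 − 46.65)/(86 − 12) = 0.2, so P = 44.25 + 0.2Q.
Competitive equilibrium: 69.5 − 0.24Q = 44.25 + 0.2Q → Q* = 57.3864, P* = 55.7273.
A tax t gives ΔQ = t/0.44 and wedge t, so DWL = t²/0.88.
t²/0.88 = 137.5 → t² = 121 → t = 11.

11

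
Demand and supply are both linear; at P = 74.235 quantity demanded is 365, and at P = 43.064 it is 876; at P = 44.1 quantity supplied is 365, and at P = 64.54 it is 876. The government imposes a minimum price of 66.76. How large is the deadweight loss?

Demand slope = (43.064 − 74.235)/(876 − 365) = −0.061, so P = 96.5 − 0.061Q.
Supply slope = (64.54 − 44.1)/(876 − 365) = 0.04, so P = 29.5 + 0.04Q.
Competitive equilibrium: 96.5 − 0.061Q = 29.5 + 0.04Q → Q* = 663.3663, P* = 56.0347.
At the floor P = 66.76, quantity demanded = (96.5 − 66.76)/0.061 = 487.541.
Sellers' marginal cost at Q' = 487.541: 29.5 + 0.04·487.541 = 49.0016.
ΔQ = 663.3663 − 487.541 = 175.8253; wedge = 66.76 − 49.0016 = 17.7584.
DWL = ½ × 175.8253 × 17.7584 = 1561.19.

1561.19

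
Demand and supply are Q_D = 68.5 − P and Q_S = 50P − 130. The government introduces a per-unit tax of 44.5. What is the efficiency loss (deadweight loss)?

970.71

In inverse form: demand P = 68.5 − Q, supply P = 2.6 + 0.02Q.
Competitive equilibrium: 68.5 − Q = 2.6 + 0.02Q → Q* = 64.6078, P* = 3.8922.
With the tax, the buyer price exceeds the seller price by 44.5: (68.5 − Q) − (2.6 + 0.02Q) = 44.5 → Q' = 20.9804.
ΔQ = 64.6078 − 20.9804 = 43.6274; the wedge equals the tax, 44.5.
The triangle = ½ × 43.6274 × 44.5 = 970.71.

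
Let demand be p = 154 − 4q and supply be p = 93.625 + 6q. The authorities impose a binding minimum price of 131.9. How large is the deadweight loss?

1.31

Competitive equilibrium: 154 − 4q = 93.625 + 6q → q* = 6.0375, p* = 129.85.
At the floor p = 131.9, quantity demanded = (154 − 131.9)/4 = 5.525.
Sellers' marginal cost at q' = 5.525: 93.625 + 6·5.525 = 126.775.
Δq = 6.0375 − 5.525 = 0.5125; wedge = 131.9 − 126.775 = 5.125.
Welfare loss = ½ × 0.5125 × 5.125 = 1.31.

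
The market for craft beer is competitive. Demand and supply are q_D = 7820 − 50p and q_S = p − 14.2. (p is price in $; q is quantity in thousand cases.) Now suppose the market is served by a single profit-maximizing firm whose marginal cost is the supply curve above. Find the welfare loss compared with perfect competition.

$3.67 thousand

In inverse form: demand p = 156.4 − 0.02q, supply p = 14.2 + q.
Competitive equilibrium: 156.4 − 0.02q = 14.2 + q → q* = 139.4118, p* = 153.6118.
Marginal revenue: MR = 156.4 − 0.04q. Set MR = MC: 156.4 − 0.04q = 14.2 + q → q_m = 136.7308.
Price p_m = 156.4 − 0.02·136.7308 = 153.6654; MC(q_m) = 14.2 + 1·136.7308 = 150.9308.
Competitive q* = 139.4118, so Δq = 2.681; wedge = 153.6654 − 150.9308 = 2.7346.
The triangle = ½ × 2.681 × 2.7346 = $3.67 thousand.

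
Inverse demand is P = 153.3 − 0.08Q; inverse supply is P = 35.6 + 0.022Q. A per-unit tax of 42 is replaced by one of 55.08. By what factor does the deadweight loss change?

1.720

Competitive equilibrium: 153.3 − 0.08Q = 35.6 + 0.022Q → Q* = 1153.9216, P* = 60.9863.
For a per-unit tax t: ΔQ = t/0.102, so DWL = ½·t·(t/0.102) = t²/0.204.
At t = 42: DWL = 8647.059. At t = 55.08: DWL = 14871.6.
Ratio = (55.08/42)² = 1.720.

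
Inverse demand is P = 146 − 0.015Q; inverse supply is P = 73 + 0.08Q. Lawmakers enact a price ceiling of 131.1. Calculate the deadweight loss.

Competitive equilibrium: 146 − 0.015Q = 73 + 0.08Q → Q* = 768.42105, P* = 134.47368.
At the ceiling P = 131.1, quantity supplied = (131.1 − 73)/0.08 = 726.25.
Willingness to pay at Q' = 726.25: 146 − 0.015·726.25 = 135.10625.
ΔQ = 768.42105 − 726.25 = 42.17105; wedge = 135.10625 − 131.1 = 4.00625.
DWL = ½ × 42.17105 × 4.00625 = 84.47.

84.47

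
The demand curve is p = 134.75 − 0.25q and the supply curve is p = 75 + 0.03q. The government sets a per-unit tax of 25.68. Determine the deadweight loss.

1177.61

Competitive equilibrium: 134.75 − 0.25q = 75 + 0.03q → q* = 213.3929, p* = 81.4018.
With the tax, the buyer price exceeds the seller price by 25.68: (134.75 − 0.25q) − (75 + 0.03q) = 25.68 → q' = 121.6786.
Δq = 213.3929 − 121.6786 = 91.7143; the wedge equals the tax, 25.68.
Welfare loss = ½ × 91.7143 × 25.68 = 1177.61.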